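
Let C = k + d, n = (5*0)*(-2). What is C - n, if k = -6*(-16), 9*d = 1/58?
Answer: 50113/522 ≈ 96.002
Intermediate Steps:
n = 0 (n = 0*(-2) = 0)
d = 1/522 (d = (⅑)/58 = (⅑)*(1/58) = 1/522 ≈ 0.0019157)
k = 96
C = 50113/522 (C = 96 + 1/522 = 50113/522 ≈ 96.002)
C - n = 50113/522 - 1*0 = 50113/522 + 0 = 50113/522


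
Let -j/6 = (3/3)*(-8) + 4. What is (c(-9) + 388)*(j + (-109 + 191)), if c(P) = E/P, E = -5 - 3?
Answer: 371000/9 ≈ 41222.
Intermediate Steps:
E = -8
c(P) = -8/P
j = 24 (j = -6*((3/3)*(-8) + 4) = -6*((3*(⅓))*(-8) + 4) = -6*(1*(-8) + 4) = -6*(-8 + 4) = -6*(-4) = 24)
(c(-9) + 388)*(j + (-109 + 191)) = (-8/(-9) + 388)*(24 + (-109 + 191)) = (-8*(-⅑) + 388)*(24 + 82) = (8/9 + 388)*106 = (3500/9)*106 = 371000/9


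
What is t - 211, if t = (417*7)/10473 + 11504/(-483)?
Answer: -395468788/1686153 ≈ -234.54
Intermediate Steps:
t = -39690505/1686153 (t = 2919*(1/10473) + 11504*(-1/483) = 973/3491 - 11504/483 = -39690505/1686153 ≈ -23.539)
t - 211 = -39690505/1686153 - 211 = -395468788/1686153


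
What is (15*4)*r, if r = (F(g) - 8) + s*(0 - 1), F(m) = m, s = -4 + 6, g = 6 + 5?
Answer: 60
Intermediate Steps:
g = 11
s = 2
r = 1 (r = (11 - 8) + 2*(0 - 1) = 3 + 2*(-1) = 3 - 2 = 1)
(15*4)*r = (15*4)*1 = 60*1 = 60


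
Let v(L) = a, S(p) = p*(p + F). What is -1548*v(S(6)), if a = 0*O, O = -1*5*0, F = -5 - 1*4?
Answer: 0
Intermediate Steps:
F = -9 (F = -5 - 4 = -9)
S(p) = p*(-9 + p) (S(p) = p*(p - 9) = p*(-9 + p))
O = 0 (O = -5*0 = 0)
a = 0 (a = 0*0 = 0)
v(L) = 0
-1548*v(S(6)) = -1548*0 = 0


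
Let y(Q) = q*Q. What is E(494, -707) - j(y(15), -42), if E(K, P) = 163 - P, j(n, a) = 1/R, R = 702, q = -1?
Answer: 610739/702 ≈ 870.00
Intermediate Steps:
y(Q) = -Q
j(n, a) = 1/702
E(494, -707) - j(y(15), -42) = (163 - 1*(-707)) - 1*1/702 = (163 + 707) - 1/702 = 870 - 1/702 = 610739/702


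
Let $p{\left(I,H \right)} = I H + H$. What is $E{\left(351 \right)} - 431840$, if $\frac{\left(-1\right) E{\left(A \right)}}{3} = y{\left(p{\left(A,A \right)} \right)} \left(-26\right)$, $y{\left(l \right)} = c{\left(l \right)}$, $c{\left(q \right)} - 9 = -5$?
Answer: $-431528$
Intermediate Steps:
$p{\left(I,H \right)} = H + H I$ ($p{\left(I,H \right)} = H I + H = H + H I$)
$c{\left(q \right)} = 4$ ($c{\left(q \right)} = 9 - 5 = 4$)
$y{\left(l \right)} = 4$
$E{\left(A \right)} = 312$ ($E{\left(A \right)} = - 3 \cdot 4 \left(-26\right) = \left(-3\right) \left(-104\right) = 312$)
$E{\left(351 \right)} - 431840 = 312 - 431840 = -431528$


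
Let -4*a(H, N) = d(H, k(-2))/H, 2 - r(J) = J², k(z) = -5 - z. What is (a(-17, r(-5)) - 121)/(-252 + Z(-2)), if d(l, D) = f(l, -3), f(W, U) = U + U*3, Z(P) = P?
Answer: 1030/2159 ≈ 0.47707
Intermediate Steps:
f(W, U) = 4*U (f(W, U) = U + 3*U = 4*U)
d(l, D) = -12 (d(l, D) = 4*(-3) = -12)
r(J) = 2 - J²
a(H, N) = 3/H (a(H, N) = -(-3)/H = 3/H)
(a(-17, r(-5)) - 121)/(-252 + Z(-2)) = (3/(-17) - 121)/(-252 - 2) = (3*(-1/17) - 121)/(-254) = (-3/17 - 121)*(-1/254) = -2060/17*(-1/254) = 1030/2159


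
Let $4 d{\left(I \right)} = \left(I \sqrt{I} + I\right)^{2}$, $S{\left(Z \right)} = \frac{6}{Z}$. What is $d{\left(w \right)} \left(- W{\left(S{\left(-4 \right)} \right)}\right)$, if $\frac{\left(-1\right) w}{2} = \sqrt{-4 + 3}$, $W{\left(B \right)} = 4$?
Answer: $12 - 16 i \approx 12.0 - 16.0 i$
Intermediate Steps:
$w = - 2 i$ ($w = - 2 \sqrt{-4 + 3} = - 2 \sqrt{-1} = - 2 i \approx - 2.0 i$)
$d{\left(I \right)} = \frac{\left(I + I^{\frac{3}{2}}\right)^{2}}{4}$ ($d{\left(I \right)} = \frac{\left(I \sqrt{I} + I\right)^{2}}{4} = \frac{\left(I^{\frac{3}{2}} + I\right)^{2}}{4} = \frac{\left(I + I^{\frac{3}{2}}\right)^{2}}{4}$)
$d{\left(w \right)} \left(- W{\left(S{\left(-4 \right)} \right)}\right) = \frac{\left(- 2 i + \left(- 2 i\right)^{\frac{3}{2}}\right)^{2}}{4} \left(\left(-1\right) 4\right) = \frac{\left(- 2 i + \left(1 - i\right)^{3}\right)^{2}}{4} \left(-4\right) = \frac{\left(\left(1 - i\right)^{3} - 2 i\right)^{2}}{4} \left(-4\right) = - \left(\left(1 - i\right)^{3} - 2 i\right)^{2}$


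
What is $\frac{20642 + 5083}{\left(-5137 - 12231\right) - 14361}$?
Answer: $- \frac{25725}{31729} \approx -0.81077$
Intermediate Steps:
$\frac{20642 + 5083}{\left(-5137 - 12231\right) - 14361} = \frac{25725}{-17368 - 14361} = \frac{25725}{-31729} = 25725 \left(- \frac{1}{31729}\right) = - \frac{25725}{31729}$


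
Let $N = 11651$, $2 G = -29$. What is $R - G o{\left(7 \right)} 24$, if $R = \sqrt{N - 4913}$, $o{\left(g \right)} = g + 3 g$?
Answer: $9744 + \sqrt{6738} \approx 9826.1$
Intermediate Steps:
$G = - \frac{29}{2}$ ($G = \frac{1}{2} \left(-29\right) = - \frac{29}{2} \approx -14.5$)
$o{\left(g \right)} = 4 g$
$R = \sqrt{6738}$ ($R = \sqrt{11651 - 4913} = \sqrt{6738} \approx 82.085$)
$R - G o{\left(7 \right)} 24 = \sqrt{6738} - - \frac{29 \cdot 4 \cdot 7}{2} \cdot 24 = \sqrt{6738} - \left(- \frac{29}{2}\right) 28 \cdot 24 = \sqrt{6738} - \left(-406\right) 24 = \sqrt{6738} - -9744 = \sqrt{6738} + 9744 = 9744 + \sqrt{6738}$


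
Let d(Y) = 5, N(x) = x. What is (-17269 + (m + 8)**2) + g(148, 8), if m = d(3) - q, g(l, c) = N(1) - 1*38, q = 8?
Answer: -17281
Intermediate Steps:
g(l, c) = -37 (g(l, c) = 1 - 1*38 = 1 - 38 = -37)
m = -3 (m = 5 - 1*8 = 5 - 8 = -3)
(-17269 + (m + 8)**2) + g(148, 8) = (-17269 + (-3 + 8)**2) - 37 = (-17269 + 5**2) - 37 = (-17269 + 25) - 37 = -17244 - 37 = -17281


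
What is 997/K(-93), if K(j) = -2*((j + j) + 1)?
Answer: 997/370 ≈ 2.6946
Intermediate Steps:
K(j) = -2 - 4*j (K(j) = -2*(2*j + 1) = -2*(1 + 2*j) = -2 - 4*j)
997/K(-93) = 997/(-2 - 4*(-93)) = 997/(-2 + 372) = 997/370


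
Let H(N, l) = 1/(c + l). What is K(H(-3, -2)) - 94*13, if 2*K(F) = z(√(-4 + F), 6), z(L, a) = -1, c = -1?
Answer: -2445/2 ≈ -1222.5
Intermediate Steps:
H(N, l) = 1/(-1 + l)
K(F) = -½ (K(F) = (½)*(-1) = -½)
K(H(-3, -2)) - 94*13 = -½ - 94*13 = -½ - 1222 = -2445/2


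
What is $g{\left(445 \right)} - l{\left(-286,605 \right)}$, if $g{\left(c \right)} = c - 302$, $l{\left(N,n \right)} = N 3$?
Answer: $1001$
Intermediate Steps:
$l{\left(N,n \right)} = 3 N$
$g{\left(c \right)} = -302 + c$ ($g{\left(c \right)} = c - 302 = -302 + c$)
$g{\left(445 \right)} - l{\left(-286,605 \right)} = \left(-302 + 445\right) - 3 \left(-286\right) = 143 - -858 = 143 + 858 = 1001$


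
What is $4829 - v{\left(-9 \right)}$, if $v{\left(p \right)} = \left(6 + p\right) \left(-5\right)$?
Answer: $4814$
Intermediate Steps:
$v{\left(p \right)} = -30 - 5 p$
$4829 - v{\left(-9 \right)} = 4829 - \left(-30 - -45\right) = 4829 - \left(-30 + 45\right) = 4829 - 15 = 4814$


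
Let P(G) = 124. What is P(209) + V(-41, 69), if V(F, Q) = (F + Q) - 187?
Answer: -35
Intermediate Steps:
V(F, Q) = -187 + F + Q
P(209) + V(-41, 69) = 124 + (-187 - 41 + 69) = 124 - 159 = -35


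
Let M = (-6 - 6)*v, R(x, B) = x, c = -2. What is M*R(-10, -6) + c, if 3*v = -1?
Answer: -42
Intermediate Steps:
v = -⅓ (v = (⅓)*(-1) = -⅓ ≈ -0.33333)
M = 4 (M = (-6 - 6)*(-⅓) = -12*(-⅓) = 4)
M*R(-10, -6) + c = 4*(-10) - 2 = -40 - 2 = -42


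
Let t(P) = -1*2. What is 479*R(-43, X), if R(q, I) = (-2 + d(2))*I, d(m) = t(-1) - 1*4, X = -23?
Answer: 88136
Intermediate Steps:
t(P) = -2
d(m) = -6 (d(m) = -2 - 1*4 = -2 - 4 = -6)
R(q, I) = -8*I (R(q, I) = (-2 - 6)*I = -8*I)
479*R(-43, X) = 479*(-8*(-23)) = 479*184 = 88136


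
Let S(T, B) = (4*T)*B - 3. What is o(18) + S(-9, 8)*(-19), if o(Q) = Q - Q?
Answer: 5529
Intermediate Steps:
S(T, B) = -3 + 4*B*T (S(T, B) = 4*B*T - 3 = -3 + 4*B*T)
o(Q) = 0
o(18) + S(-9, 8)*(-19) = 0 + (-3 + 4*8*(-9))*(-19) = 0 + (-3 - 288)*(-19) = 0 - 291*(-19) = 0 + 5529 = 5529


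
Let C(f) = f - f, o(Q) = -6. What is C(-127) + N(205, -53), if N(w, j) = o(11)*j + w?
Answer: 523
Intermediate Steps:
C(f) = 0
N(w, j) = w - 6*j (N(w, j) = -6*j + w = w - 6*j)
C(-127) + N(205, -53) = 0 + (205 - 6*(-53)) = 0 + (205 + 318) = 0 + 523 = 523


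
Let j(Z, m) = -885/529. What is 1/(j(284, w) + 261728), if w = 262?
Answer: 529/138453227 ≈ 3.8208e-6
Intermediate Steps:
j(Z, m) = -885/529 (j(Z, m) = -885*1/529 = -885/529)
1/(j(284, w) + 261728) = 1/(-885/529 + 261728) = 1/(138453227/529) = 529/138453227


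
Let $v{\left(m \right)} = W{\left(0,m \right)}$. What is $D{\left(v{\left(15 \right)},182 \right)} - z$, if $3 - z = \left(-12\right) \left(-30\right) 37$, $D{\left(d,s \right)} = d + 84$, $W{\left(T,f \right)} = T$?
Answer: $13401$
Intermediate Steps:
$v{\left(m \right)} = 0$
$D{\left(d,s \right)} = 84 + d$
$z = -13317$ ($z = 3 - \left(-12\right) \left(-30\right) 37 = 3 - 360 \cdot 37 = 3 - 13320 = -13317$)
$D{\left(v{\left(15 \right)},182 \right)} - z = \left(84 + 0\right) - -13317 = 84 + 13317 = 13401$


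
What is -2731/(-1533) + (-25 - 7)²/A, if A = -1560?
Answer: 37369/33215 ≈ 1.1251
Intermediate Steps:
-2731/(-1533) + (-25 - 7)²/A = -2731/(-1533) + (-25 - 7)²/(-1560) = -2731*(-1/1533) + (-32)²*(-1/1560) = 2731/1533 + 1024*(-1/1560) = 2731/1533 - 128/195 = 37369/33215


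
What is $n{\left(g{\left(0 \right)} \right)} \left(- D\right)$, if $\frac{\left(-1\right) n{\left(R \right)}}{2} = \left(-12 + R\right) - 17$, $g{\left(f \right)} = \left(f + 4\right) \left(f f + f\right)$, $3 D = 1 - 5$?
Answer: $\frac{232}{3} \approx 77.333$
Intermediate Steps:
$D = - \frac{4}{3}$ ($D = \frac{1 - 5}{3} = \frac{1}{3} \left(-4\right) = - \frac{4}{3} \approx -1.3333$)
$g{\left(f \right)} = \left(4 + f\right) \left(f + f^{2}\right)$ ($g{\left(f \right)} = \left(4 + f\right) \left(f^{2} + f\right) = \left(4 + f\right) \left(f + f^{2}\right)$)
$n{\left(R \right)} = 58 - 2 R$ ($n{\left(R \right)} = - 2 \left(\left(-12 + R\right) - 17\right) = - 2 \left(-29 + R\right) = 58 - 2 R$)
$n{\left(g{\left(0 \right)} \right)} \left(- D\right) = \left(58 - 2 \cdot 0 \left(4 + 0^{2} + 5 \cdot 0\right)\right) \left(\left(-1\right) \left(- \frac{4}{3}\right)\right) = \left(58 - 2 \cdot 0 \left(4 + 0 + 0\right)\right) \frac{4}{3} = \left(58 - 2 \cdot 0 \cdot 4\right) \frac{4}{3} = \left(58 - 0\right) \frac{4}{3} = \left(58 + 0\right) \frac{4}{3} = 58 \cdot \frac{4}{3} = \frac{232}{3}$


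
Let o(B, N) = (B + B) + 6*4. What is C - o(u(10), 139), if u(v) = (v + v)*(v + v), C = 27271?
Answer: 26447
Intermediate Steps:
u(v) = 4*v² (u(v) = (2*v)*(2*v) = 4*v²)
o(B, N) = 24 + 2*B (o(B, N) = 2*B + 24 = 24 + 2*B)
C - o(u(10), 139) = 27271 - (24 + 2*(4*10²)) = 27271 - (24 + 2*(4*100)) = 27271 - (24 + 2*400) = 27271 - (24 + 800) = 27271 - 1*824 = 27271 - 824 = 26447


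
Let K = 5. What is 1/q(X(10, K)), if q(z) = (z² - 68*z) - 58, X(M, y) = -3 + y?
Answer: -1/190 ≈ -0.0052632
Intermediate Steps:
q(z) = -58 + z² - 68*z
1/q(X(10, K)) = 1/(-58 + (-3 + 5)² - 68*(-3 + 5)) = 1/(-58 + 2² - 68*2) = 1/(-58 + 4 - 136) = 1/(-190) = -1/190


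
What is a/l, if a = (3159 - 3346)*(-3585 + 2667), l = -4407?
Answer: -57222/1469 ≈ -38.953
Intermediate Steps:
a = 171666 (a = -187*(-918) = 171666)
a/l = 171666/(-4407) = 171666*(-1/4407) = -57222/1469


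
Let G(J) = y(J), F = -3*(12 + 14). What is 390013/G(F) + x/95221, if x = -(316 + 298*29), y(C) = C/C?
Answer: 37137418915/95221 ≈ 3.9001e+5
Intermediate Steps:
F = -78 (F = -3*26 = -78)
y(C) = 1
G(J) = 1
x = -8958 (x = -(316 + 8642) = -1*8958 = -8958)
390013/G(F) + x/95221 = 390013/1 - 8958/95221 = 390013*1 - 8958*1/95221 = 390013 - 8958/95221 = 37137418915/95221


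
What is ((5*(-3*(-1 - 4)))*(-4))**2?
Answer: 90000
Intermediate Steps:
((5*(-3*(-1 - 4)))*(-4))**2 = ((5*(-3*(-5)))*(-4))**2 = ((5*15)*(-4))**2 = (75*(-4))**2 = (-300)**2 = 90000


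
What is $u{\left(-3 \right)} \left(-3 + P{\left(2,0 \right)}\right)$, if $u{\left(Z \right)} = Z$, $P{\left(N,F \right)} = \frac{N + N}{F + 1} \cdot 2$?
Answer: $-15$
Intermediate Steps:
$P{\left(N,F \right)} = \frac{4 N}{1 + F}$ ($P{\left(N,F \right)} = \frac{2 N}{1 + F} 2 = \frac{4 N}{1 + F}$)
$u{\left(-3 \right)} \left(-3 + P{\left(2,0 \right)}\right) = - 3 \left(-3 + 4 \cdot 2 \frac{1}{1 + 0}\right) = - 3 \left(-3 + 4 \cdot 2 \cdot 1^{-1}\right) = - 3 \left(-3 + 4 \cdot 2 \cdot 1\right) = - 3 \left(-3 + 8\right) = \left(-3\right) 5 = -15$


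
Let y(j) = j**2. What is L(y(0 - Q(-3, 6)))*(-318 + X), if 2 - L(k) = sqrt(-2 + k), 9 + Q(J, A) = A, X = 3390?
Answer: 6144 - 3072*sqrt(7) ≈ -1983.7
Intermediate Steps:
Q(J, A) = -9 + A
L(k) = 2 - sqrt(-2 + k)
L(y(0 - Q(-3, 6)))*(-318 + X) = (2 - sqrt(-2 + (0 - (-9 + 6))**2))*(-318 + 3390) = (2 - sqrt(-2 + (0 - 1*(-3))**2))*3072 = (2 - sqrt(-2 + (0 + 3)**2))*3072 = (2 - sqrt(-2 + 3**2))*3072 = (2 - sqrt(-2 + 9))*3072 = (2 - sqrt(7))*3072 = 6144 - 3072*sqrt(7)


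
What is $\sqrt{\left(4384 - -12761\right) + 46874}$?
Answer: $\sqrt{64019} \approx 253.02$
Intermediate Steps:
$\sqrt{\left(4384 - -12761\right) + 46874} = \sqrt{\left(4384 + 12761\right) + 46874} = \sqrt{17145 + 46874} = \sqrt{64019}$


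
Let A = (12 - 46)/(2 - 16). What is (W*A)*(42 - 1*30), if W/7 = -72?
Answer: -14688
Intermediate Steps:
W = -504 (W = 7*(-72) = -504)
A = 17/7 (A = -34/(-14) = -34*(-1/14) = 17/7 ≈ 2.4286)
(W*A)*(42 - 1*30) = (-504*17/7)*(42 - 1*30) = -1224*(42 - 30) = -1224*12 = -14688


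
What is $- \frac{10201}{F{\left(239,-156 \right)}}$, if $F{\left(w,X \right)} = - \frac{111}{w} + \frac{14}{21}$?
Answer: $- \frac{7314117}{145} \approx -50442.0$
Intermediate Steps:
$F{\left(w,X \right)} = \frac{2}{3} - \frac{111}{w}$ ($F{\left(w,X \right)} = - \frac{111}{w} + 14 \cdot \frac{1}{21} = - \frac{111}{w} + \frac{2}{3} = \frac{2}{3} - \frac{111}{w}$)
$- \frac{10201}{F{\left(239,-156 \right)}} = - \frac{10201}{\frac{2}{3} - \frac{111}{239}} = - \frac{10201}{\frac{145}{717}} = \left(-10201\right) \frac{717}{145} = - \frac{7314117}{145}$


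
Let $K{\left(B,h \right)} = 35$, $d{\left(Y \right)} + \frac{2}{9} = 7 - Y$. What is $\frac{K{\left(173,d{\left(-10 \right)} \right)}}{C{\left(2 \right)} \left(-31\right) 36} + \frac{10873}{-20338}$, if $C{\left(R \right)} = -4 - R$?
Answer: $- \frac{36046889}{68091624} \approx -0.52939$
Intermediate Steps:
$d{\left(Y \right)} = \frac{61}{9} - Y$ ($d{\left(Y \right)} = - \frac{2}{9} - \left(-7 + Y\right) = \frac{61}{9} - Y$)
$\frac{K{\left(173,d{\left(-10 \right)} \right)}}{C{\left(2 \right)} \left(-31\right) 36} + \frac{10873}{-20338} = \frac{35}{\left(-4 - 2\right) \left(-31\right) 36} + \frac{10873}{-20338} = \frac{35}{\left(-4 - 2\right) \left(-31\right) 36} + 10873 \left(- \frac{1}{20338}\right) = \frac{35}{\left(-6\right) \left(-31\right) 36} - \frac{10873}{20338} = \frac{35}{186 \cdot 36} - \frac{10873}{20338} = \frac{35}{6696} - \frac{10873}{20338} = - \frac{36046889}{68091624}$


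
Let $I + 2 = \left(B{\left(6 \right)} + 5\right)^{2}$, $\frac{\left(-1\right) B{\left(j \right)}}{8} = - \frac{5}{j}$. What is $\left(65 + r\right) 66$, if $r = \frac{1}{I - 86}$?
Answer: $\frac{1858164}{433} \approx 4291.4$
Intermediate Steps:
$B{\left(j \right)} = \frac{40}{j}$ ($B{\left(j \right)} = - 8 \left(- \frac{5}{j}\right) = \frac{40}{j}$)
$I = \frac{1207}{9}$ ($I = -2 + \left(\frac{40}{6} + 5\right)^{2} = -2 + \left(40 \cdot \frac{1}{6} + 5\right)^{2} = -2 + \left(\frac{20}{3} + 5\right)^{2} = -2 + \left(\frac{35}{3}\right)^{2} = -2 + \frac{1225}{9} = \frac{1207}{9} \approx 134.11$)
$r = \frac{9}{433}$ ($r = \frac{1}{\frac{1207}{9} - 86} = \frac{1}{\frac{433}{9}} = \frac{9}{433} \approx 0.020785$)
$\left(65 + r\right) 66 = \left(65 + \frac{9}{433}\right) 66 = \frac{28154}{433} \cdot 66 = \frac{1858164}{433}$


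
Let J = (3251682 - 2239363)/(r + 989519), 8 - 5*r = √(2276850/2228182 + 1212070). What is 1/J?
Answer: 4947603/5061595 - √1504421044834558345/5639077435145 ≈ 0.97726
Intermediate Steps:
r = 8/5 - √1504421044834558345/5570455 (r = 8/5 - √(2276850/2228182 + 1212070)/5 = 8/5 - √(2276850*(1/2228182) + 1212070)/5 = 8/5 - √(1138425/1114091 + 1212070)/5 = 8/5 - √1504421044834558345/5570455 ≈ -218.59)
J = 1012319/(4947603/5 - √1504421044834558345/5570455) (J = (3251682 - 2239363)/((8/5 - √1504421044834558345/5570455) + 989519) = 1012319/(4947603/5 - √1504421044834558345/5570455) ≈ 1.0233)
1/J = 1/(962066083977783015/940399381538502056 + 5061595*√1504421044834558345/27271582064616559624)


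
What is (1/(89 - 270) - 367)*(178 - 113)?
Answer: -4317820/181 ≈ -23855.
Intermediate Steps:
(1/(89 - 270) - 367)*(178 - 113) = (1/(-181) - 367)*65 = (-1/181 - 367)*65 = -66428/181*65 = -4317820/181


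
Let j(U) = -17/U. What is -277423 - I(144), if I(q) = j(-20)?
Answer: -5548477/20 ≈ -2.7742e+5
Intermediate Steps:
I(q) = 17/20 (I(q) = -17/(-20) = -17*(-1/20) = 17/20)
-277423 - I(144) = -277423 - 1*17/20 = -277423 - 17/20 = -5548477/20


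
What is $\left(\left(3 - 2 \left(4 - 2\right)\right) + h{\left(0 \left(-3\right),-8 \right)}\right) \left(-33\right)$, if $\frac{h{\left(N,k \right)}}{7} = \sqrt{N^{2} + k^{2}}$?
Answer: $-1815$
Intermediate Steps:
$h{\left(N,k \right)} = 7 \sqrt{N^{2} + k^{2}}$
$\left(\left(3 - 2 \left(4 - 2\right)\right) + h{\left(0 \left(-3\right),-8 \right)}\right) \left(-33\right) = \left(\left(3 - 2 \left(4 - 2\right)\right) + 7 \sqrt{\left(0 \left(-3\right)\right)^{2} + \left(-8\right)^{2}}\right) \left(-33\right) = \left(\left(3 - 2 \left(4 - 2\right)\right) + 7 \sqrt{0^{2} + 64}\right) \left(-33\right) = \left(\left(3 - 4\right) + 7 \sqrt{0 + 64}\right) \left(-33\right) = \left(\left(3 - 4\right) + 7 \sqrt{64}\right) \left(-33\right) = \left(-1 + 7 \cdot 8\right) \left(-33\right) = \left(-1 + 56\right) \left(-33\right) = 55 \left(-33\right) = -1815$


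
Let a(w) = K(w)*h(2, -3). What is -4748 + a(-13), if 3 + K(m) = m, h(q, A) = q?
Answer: -4780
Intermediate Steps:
K(m) = -3 + m
a(w) = -6 + 2*w (a(w) = (-3 + w)*2 = -6 + 2*w)
-4748 + a(-13) = -4748 + (-6 + 2*(-13)) = -4748 + (-6 - 26) = -4748 - 32 = -4780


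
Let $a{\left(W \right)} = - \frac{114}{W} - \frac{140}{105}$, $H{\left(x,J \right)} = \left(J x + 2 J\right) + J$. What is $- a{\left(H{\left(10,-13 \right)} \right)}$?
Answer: $\frac{334}{507} \approx 0.65878$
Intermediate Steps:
$H{\left(x,J \right)} = 3 J + J x$ ($H{\left(x,J \right)} = \left(2 J + J x\right) + J = 3 J + J x$)
$a{\left(W \right)} = - \frac{4}{3} - \frac{114}{W}$ ($a{\left(W \right)} = - \frac{114}{W} - \frac{4}{3} = - \frac{4}{3} - \frac{114}{W}$)
$- a{\left(H{\left(10,-13 \right)} \right)} = - (- \frac{4}{3} - \frac{114}{\left(-13\right) \left(3 + 10\right)}) = - (- \frac{4}{3} - \frac{114}{\left(-13\right) 13}) = - (- \frac{4}{3} - \frac{114}{-169}) = - (- \frac{4}{3} - - \frac{114}{169}) = - (- \frac{4}{3} + \frac{114}{169}) = \left(-1\right) \left(- \frac{334}{507}\right) = \frac{334}{507}$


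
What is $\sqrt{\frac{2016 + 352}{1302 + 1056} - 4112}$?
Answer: $\frac{4 i \sqrt{39683699}}{393} \approx 64.117 i$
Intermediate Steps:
$\sqrt{\frac{2016 + 352}{1302 + 1056} - 4112} = \sqrt{\frac{2368}{2358} - 4112} = \sqrt{2368 \cdot \frac{1}{2358} - 4112} = \sqrt{\frac{1184}{1179} - 4112} = \sqrt{- \frac{4846864}{1179}} = \frac{4 i \sqrt{39683699}}{393}$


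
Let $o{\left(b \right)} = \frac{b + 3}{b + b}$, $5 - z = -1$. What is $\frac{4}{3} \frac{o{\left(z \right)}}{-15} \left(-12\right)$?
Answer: $\frac{4}{5} \approx 0.8$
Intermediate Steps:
$z = 6$ ($z = 5 - -1 = 5 + 1 = 6$)
$o{\left(b \right)} = \frac{3 + b}{2 b}$
$\frac{4}{3} \frac{o{\left(z \right)}}{-15} \left(-12\right) = \frac{4}{3} \frac{\frac{1}{2} \cdot \frac{1}{6} \left(3 + 6\right)}{-15} \left(-12\right) = 4 \cdot \frac{1}{3} \cdot \frac{1}{2} \cdot \frac{1}{6} \cdot 9 \left(- \frac{1}{15}\right) \left(-12\right) = \frac{4 \cdot \frac{3}{4} \left(- \frac{1}{15}\right)}{3} \left(-12\right) = \frac{4}{3} \left(- \frac{1}{20}\right) \left(-12\right) = \left(- \frac{1}{15}\right) \left(-12\right) = \frac{4}{5}$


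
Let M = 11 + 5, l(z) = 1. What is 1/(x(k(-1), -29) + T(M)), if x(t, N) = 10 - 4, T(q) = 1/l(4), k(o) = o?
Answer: ⅐ ≈ 0.14286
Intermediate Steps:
M = 16
T(q) = 1 (T(q) = 1/1 = 1)
x(t, N) = 6
1/(x(k(-1), -29) + T(M)) = 1/(6 + 1) = 1/7 = ⅐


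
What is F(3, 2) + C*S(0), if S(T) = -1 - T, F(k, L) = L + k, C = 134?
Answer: -129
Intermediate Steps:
F(3, 2) + C*S(0) = (2 + 3) + 134*(-1 - 1*0) = 5 + 134*(-1 + 0) = 5 + 134*(-1) = 5 - 134 = -129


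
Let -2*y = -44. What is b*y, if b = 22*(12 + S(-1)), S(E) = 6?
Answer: 8712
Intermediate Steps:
y = 22 (y = -½*(-44) = 22)
b = 396 (b = 22*(12 + 6) = 22*18 = 396)
b*y = 396*22 = 8712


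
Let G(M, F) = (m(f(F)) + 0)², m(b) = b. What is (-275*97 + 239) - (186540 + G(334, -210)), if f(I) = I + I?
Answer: -389376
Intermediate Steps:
f(I) = 2*I
G(M, F) = 4*F² (G(M, F) = (2*F + 0)² = (2*F)² = 4*F²)
(-275*97 + 239) - (186540 + G(334, -210)) = (-275*97 + 239) - (186540 + 4*(-210)²) = (-26675 + 239) - (186540 + 4*44100) = -26436 - (186540 + 176400) = -26436 - 1*362940 = -26436 - 362940 = -389376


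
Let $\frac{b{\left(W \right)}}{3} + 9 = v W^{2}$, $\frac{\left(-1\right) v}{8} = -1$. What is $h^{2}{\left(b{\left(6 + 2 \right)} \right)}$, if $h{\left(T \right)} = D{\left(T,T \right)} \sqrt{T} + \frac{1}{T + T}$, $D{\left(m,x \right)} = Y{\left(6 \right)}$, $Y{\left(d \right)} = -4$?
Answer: $\frac{219911374657}{9108324} - \frac{4 \sqrt{1509}}{1509} \approx 24144.0$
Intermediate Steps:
$D{\left(m,x \right)} = -4$
$v = 8$ ($v = \left(-8\right) \left(-1\right) = 8$)
$b{\left(W \right)} = -27 + 24 W^{2}$ ($b{\left(W \right)} = -27 + 3 \cdot 8 W^{2} = -27 + 24 W^{2}$)
$h{\left(T \right)} = \frac{1}{2 T} - 4 \sqrt{T}$ ($h{\left(T \right)} = - 4 \sqrt{T} + \frac{1}{T + T} = - 4 \sqrt{T} + \frac{1}{2 T} = \frac{1}{2 T} - 4 \sqrt{T}$)
$h^{2}{\left(b{\left(6 + 2 \right)} \right)} = \left(\frac{1 - 8 \left(-27 + 24 \left(6 + 2\right)^{2}\right)^{\frac{3}{2}}}{2 \left(-27 + 24 \left(6 + 2\right)^{2}\right)}\right)^{2} = \left(\frac{1 - 8 \left(-27 + 24 \cdot 8^{2}\right)^{\frac{3}{2}}}{2 \left(-27 + 24 \cdot 8^{2}\right)}\right)^{2} = \left(\frac{1 - 8 \left(-27 + 24 \cdot 64\right)^{\frac{3}{2}}}{2 \left(-27 + 24 \cdot 64\right)}\right)^{2} = \left(\frac{1 - 8 \left(-27 + 1536\right)^{\frac{3}{2}}}{2 \left(-27 + 1536\right)}\right)^{2} = \left(\frac{1 - 8 \cdot 1509^{\frac{3}{2}}}{2 \cdot 1509}\right)^{2} = \left(\frac{1}{2} \cdot \frac{1}{1509} \left(1 - 8 \cdot 1509 \sqrt{1509}\right)\right)^{2} = \left(\frac{1}{2} \cdot \frac{1}{1509} \left(1 - 12072 \sqrt{1509}\right)\right)^{2} = \left(\frac{1}{3018} - 4 \sqrt{1509}\right)^{2}$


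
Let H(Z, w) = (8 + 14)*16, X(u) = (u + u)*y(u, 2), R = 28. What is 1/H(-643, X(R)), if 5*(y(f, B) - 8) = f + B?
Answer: 1/352 ≈ 0.0028409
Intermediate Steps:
y(f, B) = 8 + B/5 + f/5 (y(f, B) = 8 + (f + B)/5 = 8 + (B + f)/5 = 8 + (B/5 + f/5) = 8 + B/5 + f/5)
X(u) = 2*u*(42/5 + u/5) (X(u) = (u + u)*(8 + (1/5)*2 + u/5) = (2*u)*(8 + 2/5 + u/5) = (2*u)*(42/5 + u/5) = 2*u*(42/5 + u/5))
H(Z, w) = 352 (H(Z, w) = 22*16 = 352)
1/H(-643, X(R)) = 1/352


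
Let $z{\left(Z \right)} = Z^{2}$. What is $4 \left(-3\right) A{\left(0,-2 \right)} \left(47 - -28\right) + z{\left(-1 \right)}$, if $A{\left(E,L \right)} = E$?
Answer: $1$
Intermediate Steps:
$4 \left(-3\right) A{\left(0,-2 \right)} \left(47 - -28\right) + z{\left(-1 \right)} = 4 \left(-3\right) 0 \left(47 - -28\right) + \left(-1\right)^{2} = \left(-12\right) 0 \left(47 + 28\right) + 1 = 0 \cdot 75 + 1 = 0 + 1 = 1$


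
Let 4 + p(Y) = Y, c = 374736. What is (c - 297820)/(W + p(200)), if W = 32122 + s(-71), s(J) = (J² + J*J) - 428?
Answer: 2747/1499 ≈ 1.8326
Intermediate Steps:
s(J) = -428 + 2*J² (s(J) = (J² + J²) - 428 = 2*J² - 428 = -428 + 2*J²)
p(Y) = -4 + Y
W = 41776 (W = 32122 + (-428 + 2*(-71)²) = 32122 + (-428 + 2*5041) = 32122 + (-428 + 10082) = 32122 + 9654 = 41776)
(c - 297820)/(W + p(200)) = (374736 - 297820)/(41776 + (-4 + 200)) = 76916/(41776 + 196) = 76916/41972 = 76916*(1/41972) = 2747/1499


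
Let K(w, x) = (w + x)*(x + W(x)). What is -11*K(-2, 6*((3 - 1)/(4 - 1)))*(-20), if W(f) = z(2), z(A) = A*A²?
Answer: 5280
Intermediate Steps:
z(A) = A³
W(f) = 8 (W(f) = 2³ = 8)
K(w, x) = (8 + x)*(w + x) (K(w, x) = (w + x)*(x + 8) = (w + x)*(8 + x) = (8 + x)*(w + x))
-11*K(-2, 6*((3 - 1)/(4 - 1)))*(-20) = -11*((6*((3 - 1)/(4 - 1)))² + 8*(-2) + 8*(6*((3 - 1)/(4 - 1))) - 12*(3 - 1)/(4 - 1))*(-20) = -11*((6*(2/3))² - 16 + 8*(6*(2/3)) - 12*2/3)*(-20) = -11*((6*(2*(⅓)))² - 16 + 8*(6*(2*(⅓))) - 12*2*(⅓))*(-20) = -11*((6*(⅔))² - 16 + 8*(6*(⅔)) - 12*2/3)*(-20) = -11*(4² - 16 + 8*4 - 2*4)*(-20) = -11*(16 - 16 + 32 - 8)*(-20) = -11*24*(-20) = -264*(-20) = 5280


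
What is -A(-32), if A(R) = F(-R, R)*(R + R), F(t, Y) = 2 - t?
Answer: -1920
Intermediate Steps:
A(R) = 2*R*(2 + R) (A(R) = (2 - (-1)*R)*(R + R) = (2 + R)*(2*R) = 2*R*(2 + R))
-A(-32) = -2*(-32)*(2 - 32) = -2*(-32)*(-30) = -1*1920 = -1920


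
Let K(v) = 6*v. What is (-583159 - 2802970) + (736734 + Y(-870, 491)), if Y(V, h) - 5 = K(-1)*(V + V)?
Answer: -2638950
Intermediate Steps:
Y(V, h) = 5 - 12*V (Y(V, h) = 5 + (6*(-1))*(V + V) = 5 - 12*V)
(-583159 - 2802970) + (736734 + Y(-870, 491)) = (-583159 - 2802970) + (736734 + (5 - 12*(-870))) = -3386129 + (736734 + (5 + 10440)) = -3386129 + (736734 + 10445) = -3386129 + 747179 = -2638950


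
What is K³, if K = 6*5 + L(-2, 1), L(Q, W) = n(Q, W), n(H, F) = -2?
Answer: 21952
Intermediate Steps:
L(Q, W) = -2
K = 28 (K = 6*5 - 2 = 30 - 2 = 28)
K³ = 28³ = 21952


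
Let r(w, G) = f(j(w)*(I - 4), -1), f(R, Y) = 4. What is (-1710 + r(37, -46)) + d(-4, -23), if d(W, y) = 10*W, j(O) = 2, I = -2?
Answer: -1746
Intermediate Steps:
r(w, G) = 4
(-1710 + r(37, -46)) + d(-4, -23) = (-1710 + 4) + 10*(-4) = -1706 - 40 = -1746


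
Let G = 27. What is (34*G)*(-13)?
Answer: -11934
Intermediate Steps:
(34*G)*(-13) = (34*27)*(-13) = 918*(-13) = -11934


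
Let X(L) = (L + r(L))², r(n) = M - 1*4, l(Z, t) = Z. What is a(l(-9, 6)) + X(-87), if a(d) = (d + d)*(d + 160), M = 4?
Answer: 4851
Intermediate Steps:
r(n) = 0 (r(n) = 4 - 1*4 = 4 - 4 = 0)
X(L) = L² (X(L) = (L + 0)² = L²)
a(d) = 2*d*(160 + d) (a(d) = (2*d)*(160 + d) = 2*d*(160 + d))
a(l(-9, 6)) + X(-87) = 2*(-9)*(160 - 9) + (-87)² = 2*(-9)*151 + 7569 = -2718 + 7569 = 4851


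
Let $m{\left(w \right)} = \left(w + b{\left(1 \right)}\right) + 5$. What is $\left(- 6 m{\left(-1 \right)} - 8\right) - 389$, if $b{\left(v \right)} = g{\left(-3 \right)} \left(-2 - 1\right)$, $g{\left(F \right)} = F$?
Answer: $-475$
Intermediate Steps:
$b{\left(v \right)} = 9$ ($b{\left(v \right)} = - 3 \left(-2 - 1\right) = \left(-3\right) \left(-3\right) = 9$)
$m{\left(w \right)} = 14 + w$ ($m{\left(w \right)} = \left(w + 9\right) + 5 = \left(9 + w\right) + 5 = 14 + w$)
$\left(- 6 m{\left(-1 \right)} - 8\right) - 389 = \left(- 6 \left(14 - 1\right) - 8\right) - 389 = \left(\left(-6\right) 13 - 8\right) - 389 = \left(-78 - 8\right) - 389 = -86 - 389 = -475$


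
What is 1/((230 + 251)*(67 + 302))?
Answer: 1/177489 ≈ 5.6342e-6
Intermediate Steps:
1/((230 + 251)*(67 + 302)) = 1/(481*369) = 1/177489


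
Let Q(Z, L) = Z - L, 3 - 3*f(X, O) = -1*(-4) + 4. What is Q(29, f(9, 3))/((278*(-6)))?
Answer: -23/1251 ≈ -0.018385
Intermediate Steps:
f(X, O) = -5/3 (f(X, O) = 1 - (-1*(-4) + 4)/3 = 1 - (4 + 4)/3 = 1 - ⅓*8 = 1 - 8/3 = -5/3)
Q(29, f(9, 3))/((278*(-6))) = (29 - 1*(-5/3))/((278*(-6))) = (29 + 5/3)/(-1668) = (92/3)*(-1/1668) = -23/1251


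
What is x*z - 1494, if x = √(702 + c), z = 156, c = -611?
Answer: -1494 + 156*√91 ≈ -5.8548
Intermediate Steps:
x = √91 (x = √(702 - 611) = √91 ≈ 9.5394)
x*z - 1494 = √91*156 - 1494 = 156*√91 - 1494 = -1494 + 156*√91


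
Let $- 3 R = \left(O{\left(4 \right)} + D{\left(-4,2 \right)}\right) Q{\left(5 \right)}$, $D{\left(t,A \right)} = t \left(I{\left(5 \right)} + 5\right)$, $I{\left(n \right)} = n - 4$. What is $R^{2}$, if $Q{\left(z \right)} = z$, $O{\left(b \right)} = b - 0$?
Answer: $\frac{10000}{9} \approx 1111.1$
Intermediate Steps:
$O{\left(b \right)} = b$ ($O{\left(b \right)} = b + 0 = b$)
$I{\left(n \right)} = -4 + n$
$D{\left(t,A \right)} = 6 t$ ($D{\left(t,A \right)} = t \left(\left(-4 + 5\right) + 5\right) = t \left(1 + 5\right) = t 6 = 6 t$)
$R = \frac{100}{3}$ ($R = - \frac{\left(4 + 6 \left(-4\right)\right) 5}{3} = - \frac{\left(4 - 24\right) 5}{3} = - \frac{\left(-20\right) 5}{3} = \left(- \frac{1}{3}\right) \left(-100\right) = \frac{100}{3} \approx 33.333$)
$R^{2} = \left(\frac{100}{3}\right)^{2} = \frac{10000}{9}$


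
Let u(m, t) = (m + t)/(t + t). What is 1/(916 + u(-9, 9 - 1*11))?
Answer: 4/3675 ≈ 0.0010884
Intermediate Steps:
u(m, t) = (m + t)/(2*t) (u(m, t) = (m + t)/((2*t)) = (m + t)*(1/(2*t)) = (m + t)/(2*t))
1/(916 + u(-9, 9 - 1*11)) = 1/(916 + (-9 + (9 - 1*11))/(2*(9 - 1*11))) = 1/(916 + (-9 + (9 - 11))/(2*(9 - 11))) = 1/(916 + (1/2)*(-9 - 2)/(-2)) = 1/(916 + (1/2)*(-1/2)*(-11)) = 1/(916 + 11/4) = 1/(3675/4) = 4/3675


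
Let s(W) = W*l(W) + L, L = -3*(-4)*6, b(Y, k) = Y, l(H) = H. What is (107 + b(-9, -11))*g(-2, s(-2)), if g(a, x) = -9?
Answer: -882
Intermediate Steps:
L = 72 (L = 12*6 = 72)
s(W) = 72 + W² (s(W) = W*W + 72 = W² + 72 = 72 + W²)
(107 + b(-9, -11))*g(-2, s(-2)) = (107 - 9)*(-9) = 98*(-9) = -882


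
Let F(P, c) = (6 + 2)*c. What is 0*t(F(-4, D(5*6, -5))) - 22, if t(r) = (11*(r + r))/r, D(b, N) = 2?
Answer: -22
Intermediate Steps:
F(P, c) = 8*c
t(r) = 22 (t(r) = (11*(2*r))/r = (22*r)/r = 22)
0*t(F(-4, D(5*6, -5))) - 22 = 0*22 - 22 = 0 - 22 = -22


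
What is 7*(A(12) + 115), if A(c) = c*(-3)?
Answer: 553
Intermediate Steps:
A(c) = -3*c
7*(A(12) + 115) = 7*(-3*12 + 115) = 7*(-36 + 115) = 7*79 = 553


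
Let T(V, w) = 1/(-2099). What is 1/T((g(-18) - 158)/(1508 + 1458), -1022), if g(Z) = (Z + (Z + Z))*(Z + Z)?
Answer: -2099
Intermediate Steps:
g(Z) = 6*Z**2 (g(Z) = (Z + 2*Z)*(2*Z) = (3*Z)*(2*Z) = 6*Z**2)
T(V, w) = -1/2099
1/T((g(-18) - 158)/(1508 + 1458), -1022) = 1/(-1/2099) = -2099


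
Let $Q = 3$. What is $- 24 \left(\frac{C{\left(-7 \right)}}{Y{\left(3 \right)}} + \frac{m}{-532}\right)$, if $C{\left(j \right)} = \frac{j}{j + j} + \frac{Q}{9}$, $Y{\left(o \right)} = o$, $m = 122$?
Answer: $- \frac{464}{399} \approx -1.1629$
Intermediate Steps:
$C{\left(j \right)} = \frac{5}{6}$ ($C{\left(j \right)} = \frac{j}{j + j} + \frac{3}{9} = \frac{j}{2 j} + 3 \cdot \frac{1}{9} = j \frac{1}{2 j} + \frac{1}{3} = \frac{1}{2} + \frac{1}{3} = \frac{5}{6}$)
$- 24 \left(\frac{C{\left(-7 \right)}}{Y{\left(3 \right)}} + \frac{m}{-532}\right) = - 24 \left(\frac{5}{6 \cdot 3} + \frac{122}{-532}\right) = - 24 \left(\frac{5}{6} \cdot \frac{1}{3} + 122 \left(- \frac{1}{532}\right)\right) = - 24 \left(\frac{5}{18} - \frac{61}{266}\right) = \left(-24\right) \frac{58}{1197} = - \frac{464}{399}$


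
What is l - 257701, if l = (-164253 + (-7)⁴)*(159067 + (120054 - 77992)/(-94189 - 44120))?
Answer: -3560837203574741/138309 ≈ -2.5746e+10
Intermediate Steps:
l = -3560801561207132/138309 (l = (-164253 + 2401)*(159067 + 42062/(-138309)) = -161852*(159067 + 42062*(-1/138309)) = -161852*(159067 - 42062/138309) = -161852*22000355641/138309 = -3560801561207132/138309 ≈ -2.5745e+10)
l - 257701 = -3560801561207132/138309 - 257701 = -3560837203574741/138309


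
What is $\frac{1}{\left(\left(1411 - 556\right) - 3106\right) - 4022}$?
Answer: $- \frac{1}{6273} \approx -0.00015941$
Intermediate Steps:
$\frac{1}{\left(\left(1411 - 556\right) - 3106\right) - 4022} = \frac{1}{\left(855 - 3106\right) - 4022} = \frac{1}{-2251 - 4022} = \frac{1}{-6273} = - \frac{1}{6273}$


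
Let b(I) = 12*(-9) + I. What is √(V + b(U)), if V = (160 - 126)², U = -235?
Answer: √813 ≈ 28.513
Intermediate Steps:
b(I) = -108 + I
V = 1156 (V = 34² = 1156)
√(V + b(U)) = √(1156 + (-108 - 235)) = √(1156 - 343) = √813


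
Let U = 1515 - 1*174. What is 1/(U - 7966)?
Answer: -1/6625 ≈ -0.00015094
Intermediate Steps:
U = 1341 (U = 1515 - 174 = 1341)
1/(U - 7966) = 1/(1341 - 7966) = 1/(-6625) = -1/6625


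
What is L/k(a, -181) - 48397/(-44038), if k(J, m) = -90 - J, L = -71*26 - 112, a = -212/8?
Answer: 178599227/5592826 ≈ 31.934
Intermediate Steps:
a = -53/2 (a = -212*⅛ = -53/2 ≈ -26.500)
L = -1958 (L = -1846 - 112 = -1958)
L/k(a, -181) - 48397/(-44038) = -1958/(-90 - 1*(-53/2)) - 48397/(-44038) = -1958/(-90 + 53/2) - 48397*(-1/44038) = -1958/(-127/2) + 48397/44038 = -1958*(-2/127) + 48397/44038 = 3916/127 + 48397/44038 = 178599227/5592826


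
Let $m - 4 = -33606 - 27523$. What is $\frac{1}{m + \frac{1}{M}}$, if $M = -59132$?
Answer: $- \frac{59132}{3614443501} \approx -1.636 \cdot 10^{-5}$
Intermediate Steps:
$m = -61125$ ($m = 4 - 61129 = -61125$)
$\frac{1}{m + \frac{1}{M}} = \frac{1}{-61125 + \frac{1}{-59132}} = \frac{1}{-61125 - \frac{1}{59132}} = \frac{1}{- \frac{3614443501}{59132}} = - \frac{59132}{3614443501}$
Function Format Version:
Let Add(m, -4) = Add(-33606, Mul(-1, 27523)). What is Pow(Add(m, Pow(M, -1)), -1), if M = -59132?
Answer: Rational(-59132, 3614443501) ≈ -1.6360e-5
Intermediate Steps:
m = -61125 (m = Add(4, Add(-33606, Mul(-1, 27523))) = Add(4, Add(-33606, -27523)) = Add(4, -61129) = -61125)
Pow(Add(m, Pow(M, -1)), -1) = Pow(Add(-61125, Pow(-59132, -1)), -1) = Pow(Add(-61125, Rational(-1, 59132)), -1) = Pow(Rational(-3614443501, 59132), -1) = Rational(-59132, 3614443501)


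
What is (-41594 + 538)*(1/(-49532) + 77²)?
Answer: -3014282529928/12383 ≈ -2.4342e+8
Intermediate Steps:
(-41594 + 538)*(1/(-49532) + 77²) = -41056*(-1/49532 + 5929) = -41056*293675227/49532 = -3014282529928/12383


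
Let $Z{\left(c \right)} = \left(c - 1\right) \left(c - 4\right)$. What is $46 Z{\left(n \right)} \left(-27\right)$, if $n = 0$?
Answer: $-4968$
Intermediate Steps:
$Z{\left(c \right)} = \left(-1 + c\right) \left(-4 + c\right)$
$46 Z{\left(n \right)} \left(-27\right) = 46 \left(4 + 0^{2} - 0\right) \left(-27\right) = 46 \left(4 + 0 + 0\right) \left(-27\right) = 46 \cdot 4 \left(-27\right) = 184 \left(-27\right) = -4968$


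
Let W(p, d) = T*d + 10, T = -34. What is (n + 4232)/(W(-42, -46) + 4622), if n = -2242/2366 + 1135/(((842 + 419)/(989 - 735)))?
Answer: 511751885/710997196 ≈ 0.71977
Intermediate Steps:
W(p, d) = 10 - 34*d (W(p, d) = -34*d + 10 = 10 - 34*d)
n = 26125653/114751 (n = -2242*1/2366 + 1135/((1261/254)) = -1121/1183 + 1135/((1261*(1/254))) = -1121/1183 + 1135/(1261/254) = -1121/1183 + 1135*(254/1261) = -1121/1183 + 288290/1261 = 26125653/114751 ≈ 227.67)
(n + 4232)/(W(-42, -46) + 4622) = (26125653/114751 + 4232)/((10 - 34*(-46)) + 4622) = 511751885/(114751*((10 + 1564) + 4622)) = 511751885/(114751*(1574 + 4622)) = (511751885/114751)/6196 = (511751885/114751)*(1/6196) = 511751885/710997196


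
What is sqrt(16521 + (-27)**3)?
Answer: I*sqrt(3162) ≈ 56.232*I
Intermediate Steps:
sqrt(16521 + (-27)**3) = sqrt(16521 - 19683) = sqrt(-3162) = I*sqrt(3162)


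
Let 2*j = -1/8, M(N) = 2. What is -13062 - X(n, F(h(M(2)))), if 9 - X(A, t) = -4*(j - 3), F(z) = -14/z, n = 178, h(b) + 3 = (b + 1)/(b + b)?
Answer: -52235/4 ≈ -13059.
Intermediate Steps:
j = -1/16 (j = (-1/8)/2 = (-1*1/8)/2 = (1/2)*(-1/8) = -1/16 ≈ -0.062500)
h(b) = -3 + (1 + b)/(2*b) (h(b) = -3 + (b + 1)/(b + b) = -3 + (1 + b)/((2*b)) = -3 + (1 + b)*(1/(2*b)) = -3 + (1 + b)/(2*b))
X(A, t) = -13/4 (X(A, t) = 9 - (-4)*(-1/16 - 3) = 9 - (-4)*(-49)/16 = 9 - 1*49/4 = 9 - 49/4 = -13/4)
-13062 - X(n, F(h(M(2)))) = -13062 - 1*(-13/4) = -13062 + 13/4 = -52235/4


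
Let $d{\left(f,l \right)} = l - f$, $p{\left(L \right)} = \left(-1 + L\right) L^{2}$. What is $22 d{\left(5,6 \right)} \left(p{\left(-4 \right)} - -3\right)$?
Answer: $-1694$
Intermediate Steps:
$p{\left(L \right)} = L^{2} \left(-1 + L\right)$
$22 d{\left(5,6 \right)} \left(p{\left(-4 \right)} - -3\right) = 22 \left(6 - 5\right) \left(\left(-4\right)^{2} \left(-1 - 4\right) - -3\right) = 22 \left(6 - 5\right) \left(16 \left(-5\right) + 3\right) = 22 \cdot 1 \left(-80 + 3\right) = 22 \left(-77\right) = -1694$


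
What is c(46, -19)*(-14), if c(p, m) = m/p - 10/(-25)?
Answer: 21/115 ≈ 0.18261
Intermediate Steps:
c(p, m) = 2/5 + m/p (c(p, m) = m/p - 10*(-1/25) = m/p + 2/5 = 2/5 + m/p)
c(46, -19)*(-14) = (2/5 - 19/46)*(-14) = -3/230*(-14) = 21/115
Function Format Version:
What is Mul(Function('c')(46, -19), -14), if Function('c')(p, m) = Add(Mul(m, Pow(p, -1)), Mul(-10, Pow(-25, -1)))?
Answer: Rational(21, 115) ≈ 0.18261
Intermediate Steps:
Function('c')(p, m) = Add(Rational(2, 5), Mul(m, Pow(p, -1))) (Function('c')(p, m) = Add(Mul(m, Pow(p, -1)), Mul(-10, Rational(-1, 25))) = Add(Mul(m, Pow(p, -1)), Rational(2, 5)) = Add(Rational(2, 5), Mul(m, Pow(p, -1))))
Mul(Function('c')(46, -19), -14) = Mul(Add(Rational(2, 5), Mul(-19, Pow(46, -1))), -14) = Mul(Add(Rational(2, 5), Mul(-19, Rational(1, 46))), -14) = Mul(Add(Rational(2, 5), Rational(-19, 46)), -14) = Mul(Rational(-3, 230), -14) = Rational(21, 115)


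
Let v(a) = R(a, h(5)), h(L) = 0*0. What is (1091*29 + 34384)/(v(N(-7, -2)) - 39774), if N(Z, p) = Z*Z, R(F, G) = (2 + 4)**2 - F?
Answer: -66023/39787 ≈ -1.6594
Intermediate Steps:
h(L) = 0
R(F, G) = 36 - F (R(F, G) = 6**2 - F = 36 - F)
N(Z, p) = Z**2
v(a) = 36 - a
(1091*29 + 34384)/(v(N(-7, -2)) - 39774) = (1091*29 + 34384)/((36 - 1*(-7)**2) - 39774) = (31639 + 34384)/((36 - 1*49) - 39774) = 66023/((36 - 49) - 39774) = 66023/(-13 - 39774) = 66023/(-39787) = 66023*(-1/39787) = -66023/39787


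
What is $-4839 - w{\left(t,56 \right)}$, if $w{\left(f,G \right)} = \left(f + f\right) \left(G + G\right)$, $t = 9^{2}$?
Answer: $-22983$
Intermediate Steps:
$t = 81$
$w{\left(f,G \right)} = 4 G f$ ($w{\left(f,G \right)} = 2 f 2 G = 4 G f$)
$-4839 - w{\left(t,56 \right)} = -4839 - 4 \cdot 56 \cdot 81 = -4839 - 18144 = -22983$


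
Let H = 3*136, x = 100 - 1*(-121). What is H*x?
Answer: 90168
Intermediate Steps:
x = 221 (x = 100 + 121 = 221)
H = 408
H*x = 408*221 = 90168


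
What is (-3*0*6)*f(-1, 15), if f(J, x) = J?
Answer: 0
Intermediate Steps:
(-3*0*6)*f(-1, 15) = (-3*0*6)*(-1) = (0*6)*(-1) = 0*(-1) = 0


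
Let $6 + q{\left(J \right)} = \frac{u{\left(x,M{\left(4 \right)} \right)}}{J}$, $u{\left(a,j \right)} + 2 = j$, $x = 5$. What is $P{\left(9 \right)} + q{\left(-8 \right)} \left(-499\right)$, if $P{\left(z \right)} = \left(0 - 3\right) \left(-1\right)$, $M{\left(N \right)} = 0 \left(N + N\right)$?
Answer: $\frac{11489}{4} \approx 2872.3$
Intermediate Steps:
$M{\left(N \right)} = 0$ ($M{\left(N \right)} = 0 \cdot 2 N = 0$)
$u{\left(a,j \right)} = -2 + j$
$P{\left(z \right)} = 3$ ($P{\left(z \right)} = \left(-3\right) \left(-1\right) = 3$)
$q{\left(J \right)} = -6 - \frac{2}{J}$ ($q{\left(J \right)} = -6 + \frac{-2 + 0}{J} = -6 - \frac{2}{J}$)
$P{\left(9 \right)} + q{\left(-8 \right)} \left(-499\right) = 3 + \left(-6 - \frac{2}{-8}\right) \left(-499\right) = 3 + \left(-6 - - \frac{1}{4}\right) \left(-499\right) = 3 + \left(-6 + \frac{1}{4}\right) \left(-499\right) = 3 - - \frac{11477}{4} = 3 + \frac{11477}{4} = \frac{11489}{4}$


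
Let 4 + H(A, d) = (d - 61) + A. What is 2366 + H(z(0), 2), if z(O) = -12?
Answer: 2291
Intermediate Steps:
H(A, d) = -65 + A + d (H(A, d) = -4 + ((d - 61) + A) = -4 + ((-61 + d) + A) = -4 + (-61 + A + d) = -65 + A + d)
2366 + H(z(0), 2) = 2366 + (-65 - 12 + 2) = 2366 - 75 = 2291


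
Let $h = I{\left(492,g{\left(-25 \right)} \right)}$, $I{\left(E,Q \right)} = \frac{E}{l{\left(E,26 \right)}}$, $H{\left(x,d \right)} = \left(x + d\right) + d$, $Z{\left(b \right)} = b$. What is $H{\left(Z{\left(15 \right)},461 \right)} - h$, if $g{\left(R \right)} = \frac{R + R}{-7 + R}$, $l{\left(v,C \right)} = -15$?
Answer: $\frac{4849}{5} \approx 969.8$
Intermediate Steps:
$g{\left(R \right)} = \frac{2 R}{-7 + R}$
$H{\left(x,d \right)} = x + 2 d$ ($H{\left(x,d \right)} = \left(d + x\right) + d = x + 2 d$)
$I{\left(E,Q \right)} = - \frac{E}{15}$ ($I{\left(E,Q \right)} = \frac{E}{-15} = E \left(- \frac{1}{15}\right) = - \frac{E}{15}$)
$h = - \frac{164}{5}$ ($h = \left(- \frac{1}{15}\right) 492 = - \frac{164}{5} \approx -32.8$)
$H{\left(Z{\left(15 \right)},461 \right)} - h = \left(15 + 2 \cdot 461\right) - - \frac{164}{5} = \left(15 + 922\right) + \frac{164}{5} = 937 + \frac{164}{5} = \frac{4849}{5}$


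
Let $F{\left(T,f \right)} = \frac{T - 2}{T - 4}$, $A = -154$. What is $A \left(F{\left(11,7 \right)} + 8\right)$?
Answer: $-1430$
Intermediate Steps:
$F{\left(T,f \right)} = \frac{-2 + T}{-4 + T}$
$A \left(F{\left(11,7 \right)} + 8\right) = - 154 \left(\frac{-2 + 11}{-4 + 11} + 8\right) = - 154 \left(\frac{1}{7} \cdot 9 + 8\right) = - 154 \left(\frac{9}{7} + 8\right) = \left(-154\right) \frac{65}{7} = -1430$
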